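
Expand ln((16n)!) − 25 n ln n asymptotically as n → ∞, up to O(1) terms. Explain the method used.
ln((16n)!) − 25 n ln n = −9 n ln n + 16(ln 16 − 1) n + (1/2) ln(2π·16n) + O(1/n)

Stirling: ln((16n)!) = 16n ln(16n) − 16n + (1/2) ln(2π·16n) + O(1/n).
Expand 16n ln(16n) = 16n (ln n + ln 16) = 16n ln n + 16n ln 16.
Subtract 25n ln n: leading term is (16 − 25) n ln n = −9 n ln n. The next term is 16n ln 16 − 16n = 16(ln 16 − 1) n. Then the (1/2) ln(2π·16n) correction.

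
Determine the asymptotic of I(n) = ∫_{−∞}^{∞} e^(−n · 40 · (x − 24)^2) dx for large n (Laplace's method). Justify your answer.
I(n) = sqrt(π/(40n))

Here φ(x) = 40 · (x − 24)^2 has its unique minimum at x* = 24 with φ(x*) = 0 and φ''(x*) = 80. Laplace's method gives
  I(n) ~ e^(−n φ(x*)) · sqrt(2π / (n · φ''(x*))) = sqrt(2π / (80n)) = sqrt(π/(40n)).
This is exact: substituting u = (x − 24)·sqrt(40n) gives I(n) = (1/sqrt(40n)) ∫_{−∞}^{∞} e^(−u^2) du = sqrt(π/(40n)).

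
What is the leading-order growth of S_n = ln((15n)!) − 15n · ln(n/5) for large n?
S_n ~ 15n · (ln 75 − 1) + O(ln n)

Stirling: ln((15n)!) = 15n ln(15n) − 15n + O(ln n).
  S_n = 15n ln(15n) − 15n − 15n ln(n/5) + O(ln n)
      = 15n ln(15n) − 15n ln n + 15n ln 5 − 15n + O(ln n)
      = 15n ln 15 + 15n ln 5 − 15n + O(ln n)
      = 15n (ln 75 − 1) + O(ln n).
Numerically ln(75) − 1 ≈ 3.3175.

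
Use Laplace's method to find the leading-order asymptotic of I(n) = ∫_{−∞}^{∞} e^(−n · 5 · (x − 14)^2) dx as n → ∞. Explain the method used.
I(n) = sqrt(π/(5n))

Here φ(x) = 5 · (x − 14)^2 has its unique minimum at x* = 14 with φ(x*) = 0 and φ''(x*) = 10. Laplace's method gives
  I(n) ~ e^(−n φ(x*)) · sqrt(2π / (n · φ''(x*))) = sqrt(2π / (10n)) = sqrt(π/(5n)).
This is exact: substituting u = (x − 14)·sqrt(5n) gives I(n) = (1/sqrt(5n)) ∫_{−∞}^{∞} e^(−u^2) du = sqrt(π/(5n)).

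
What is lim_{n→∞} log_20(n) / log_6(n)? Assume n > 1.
lim = ln(6) / ln(20) = log_20(6)

Change of base: log_20(n) = ln n / ln 20 and log_6(n) = ln n / ln 6. The ratio is (ln n / ln 20) · (ln 6 / ln n) = ln 6 / ln 20, a constant independent of n. So the limit is ln 6 / ln 20 = log_20(6).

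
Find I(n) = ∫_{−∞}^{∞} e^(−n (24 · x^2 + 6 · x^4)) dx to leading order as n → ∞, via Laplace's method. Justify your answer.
I(n) ~ sqrt(π/(24n))

φ(x) = 24 · x^2 + 6 · x^4 has its unique global minimum at x* = 0 (since φ'(x) = 48x + 24x^3 = 0 only at x = 0 for real x with both coefficients positive, and φ → ∞ as |x| → ∞). At x* = 0, φ(0) = 0 and φ''(0) = 48. Laplace's method then gives
  I(n) ~ sqrt(2π / (n · φ''(0))) · e^(−n φ(0)) = sqrt(2π / (48n)) = sqrt(π/(24n)).
The 6 · x^4 term contributes only at subleading order (an O(1/n) relative correction).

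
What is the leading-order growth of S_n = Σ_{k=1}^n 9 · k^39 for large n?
S_n ~ 9 · n^40 / 40

By integral comparison (Euler-Maclaurin), Σ_{k=1}^n 9 · k^39 = 9 · ∫_0^n x^39 dx + O(n^39) = 9 · n^40/40 + O(n^39). (Equivalently, Faulhaber's formula gives the same leading term.)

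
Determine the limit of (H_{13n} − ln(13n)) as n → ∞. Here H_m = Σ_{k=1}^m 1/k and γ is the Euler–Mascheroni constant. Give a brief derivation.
lim = γ

By Euler-Maclaurin, H_m = ln m + γ + O(1/m). So
  H_{13n} − ln(13n) = ln(13n) + γ − ln(13n) + O(1/n)
                       = ln(13/13) + γ + O(1/n).
Hence the limit is γ (since ln 1 = 0).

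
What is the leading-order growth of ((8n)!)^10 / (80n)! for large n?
((8n)!)^10/(80n)! ~ ((2π·8n)^(9/2) / sqrt(10)) · 10^(−10·8n)  →  0

Write N = 8n. Stirling: N! ~ sqrt(2π N)(N/e)^N and (10N)! ~ sqrt(2π·10N)·(10N/e)^(10N).
  (N!)^10/(10N)! ~ (2π N)^(10/2) (N/e)^(10N) / [sqrt(2π·10N) (10N/e)^(10N)]
     = (2π N)^(10/2) / sqrt(2π·10N) · (N/(10N))^(10N)
     = (2π N)^((10−1)/2) / sqrt(10) · 10^(−10N).
Since 10^10 > 1, the factor 10^(−10N) decays exponentially, so the ratio → 0. Substituting N = 8n gives the stated form.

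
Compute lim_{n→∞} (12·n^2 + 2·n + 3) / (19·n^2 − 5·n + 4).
lim = 12/19

For large n the leading n^2 terms dominate both numerator and denominator. Dividing top and bottom by n^2, every other term tends to 0, leaving 12/19.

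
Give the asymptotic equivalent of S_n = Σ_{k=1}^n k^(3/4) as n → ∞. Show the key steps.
S_n ~ (4/7) · n^(7/4)

Integral comparison: Σ_{k=1}^n k^(3/4) = ∫_0^n x^(3/4) dx + O(n^(3/4)). The integral is n^(1 + 3/4) / (1 + 3/4) = n^((3+4)/4) / ((3+4)/4) = (4/7) · n^(7/4).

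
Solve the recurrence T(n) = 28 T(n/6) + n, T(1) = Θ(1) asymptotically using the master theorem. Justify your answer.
T(n) = Θ(n^(log_6 28))

Master theorem: compare f(n) = n to n^(log_6 28) where log_6 28 ≈ 1.860. Since 1 < log_6 28, we have f(n) = O(n^(log_6 28 − ε)) for some ε > 0 — Case 1. Hence T(n) = Θ(n^(log_6 28)).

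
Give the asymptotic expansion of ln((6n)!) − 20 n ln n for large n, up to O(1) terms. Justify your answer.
ln((6n)!) − 20 n ln n = −14 n ln n + 6(ln 6 − 1) n + (1/2) ln(2π·6n) + O(1/n)

Stirling: ln((6n)!) = 6n ln(6n) − 6n + (1/2) ln(2π·6n) + O(1/n).
Expand 6n ln(6n) = 6n (ln n + ln 6) = 6n ln n + 6n ln 6.
Subtract 20n ln n: leading term is (6 − 20) n ln n = −14 n ln n. The next term is 6n ln 6 − 6n = 6(ln 6 − 1) n. Then the (1/2) ln(2π·6n) correction.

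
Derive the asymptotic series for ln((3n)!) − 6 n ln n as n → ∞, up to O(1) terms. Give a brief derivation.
ln((3n)!) − 6 n ln n = −3 n ln n + 3(ln 3 − 1) n + (1/2) ln(2π·3n) + O(1/n)

Stirling: ln((3n)!) = 3n ln(3n) − 3n + (1/2) ln(2π·3n) + O(1/n).
Expand 3n ln(3n) = 3n (ln n + ln 3) = 3n ln n + 3n ln 3.
Subtract 6n ln n: leading term is (3 − 6) n ln n = −3 n ln n. The next term is 3n ln 3 − 3n = 3(ln 3 − 1) n. Then the (1/2) ln(2π·3n) correction.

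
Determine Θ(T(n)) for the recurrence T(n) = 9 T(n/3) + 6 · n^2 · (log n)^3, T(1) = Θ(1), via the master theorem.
T(n) = Θ(n^2 · (log n)^4)

Here log_3 9 = 2 and f(n) = 6 · n^2 · (log n)^3 = Θ(n^(log_3 9) · (log n)^3). This is the extended Case 2 of the master theorem (f matches the critical exponent up to log factors), giving T(n) = Θ(n^(log_3 9) · (log n)^(3+1)) = Θ(n^2 · (log n)^4).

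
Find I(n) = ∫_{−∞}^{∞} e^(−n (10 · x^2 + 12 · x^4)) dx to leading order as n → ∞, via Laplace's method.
I(n) ~ sqrt(π/(10n))

φ(x) = 10 · x^2 + 12 · x^4 has its unique global minimum at x* = 0 (since φ'(x) = 20x + 48x^3 = 0 only at x = 0 for real x with both coefficients positive, and φ → ∞ as |x| → ∞). At x* = 0, φ(0) = 0 and φ''(0) = 20. Laplace's method then gives
  I(n) ~ sqrt(2π / (n · φ''(0))) · e^(−n φ(0)) = sqrt(2π / (20n)) = sqrt(π/(10n)).
The 12 · x^4 term contributes only at subleading order (an O(1/n) relative correction).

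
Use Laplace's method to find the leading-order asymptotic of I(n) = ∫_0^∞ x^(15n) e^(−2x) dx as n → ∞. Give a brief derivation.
I(n) ~ (sqrt(2π·15n) / 2) · (15n/(2e))^(15n)

Write the integrand as exp(15n ln x − 2x) and set f(x) = 15n ln x − 2x. Then f'(x) = 15n/x − 2 = 0 at x* = 15n/2, and f''(x*) = −15n/x*^2 = −2^2/(15n). Laplace's method (interior maximum) gives
  I(n) ~ e^(f(x*)) · sqrt(2π / |f''(x*)|)
        = exp(15n ln(15n/2) − 15n) · sqrt(2π · 15n / 2^2)
        = (15n/2)^(15n) e^(−15n) · sqrt(2π·15n) / 2
        = (sqrt(2π·15n) / 2) · (15n/(2e))^(15n).
This matches Γ(15n+1)/2^(15n+1) with Stirling applied to Γ.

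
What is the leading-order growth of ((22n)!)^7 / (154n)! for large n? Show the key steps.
((22n)!)^7/(154n)! ~ ((2π·22n)^(6/2) / sqrt(7)) · 7^(−7·22n)  →  0

Write N = 22n. Stirling: N! ~ sqrt(2π N)(N/e)^N and (7N)! ~ sqrt(2π·7N)·(7N/e)^(7N).
  (N!)^7/(7N)! ~ (2π N)^(7/2) (N/e)^(7N) / [sqrt(2π·7N) (7N/e)^(7N)]
     = (2π N)^(7/2) / sqrt(2π·7N) · (N/(7N))^(7N)
     = (2π N)^((7−1)/2) / sqrt(7) · 7^(−7N).
Since 7^7 > 1, the factor 7^(−7N) decays exponentially, so the ratio → 0. Substituting N = 22n gives the stated form.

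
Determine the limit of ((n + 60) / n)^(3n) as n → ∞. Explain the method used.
lim = e^180

Rewrite as (1 + 60/n)^(3n). By the standard limit (1 + x/n)^n → e^x, we have (1 + 60/n)^n → e^60, and raising to the 3rd power gives e^180.
More precisely, ln[(1 + 60/n)^(3n)] = 3n · ln(1 + 60/n) = 3n · (60/n + O(1/n^2)) = 180 + O(1/n) → 180.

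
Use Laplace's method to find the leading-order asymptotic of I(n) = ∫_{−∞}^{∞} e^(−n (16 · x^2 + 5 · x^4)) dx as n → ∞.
I(n) ~ sqrt(π/(16n))

φ(x) = 16 · x^2 + 5 · x^4 has its unique global minimum at x* = 0 (since φ'(x) = 32x + 20x^3 = 0 only at x = 0 for real x with both coefficients positive, and φ → ∞ as |x| → ∞). At x* = 0, φ(0) = 0 and φ''(0) = 32. Laplace's method then gives
  I(n) ~ sqrt(2π / (n · φ''(0))) · e^(−n φ(0)) = sqrt(2π / (32n)) = sqrt(π/(16n)).
The 5 · x^4 term contributes only at subleading order (an O(1/n) relative correction).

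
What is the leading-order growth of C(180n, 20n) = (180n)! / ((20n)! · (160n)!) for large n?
C(180n, 20n) ~ (387420489/16777216)^(20n) · sqrt(9/(16π·20n))

Write N = 20n. Apply Stirling to each factorial:
  (9N)! ~ sqrt(2π·9N) · (9N/e)^(9N),
  N! ~ sqrt(2π N) · (N/e)^N,
  (8N)! ~ sqrt(2π·8N) · (8N/e)^(8N).
The exponential factors combine to (9N)^(9N) / (N^N · (8N)^(8N)) = 9^(9N)/8^(8N) = (9^9/8^8)^N = (387420489/16777216)^N.
The square-root prefactors combine to sqrt(2π·9N) / (sqrt(2π N)·sqrt(2π·8N)) = sqrt(9 / (2π·8·N)) = sqrt(9/(16π·20n)).
Substituting N = 20n: C(180n, 20n) ~ (387420489/16777216)^(20n) · sqrt(9/(16π·20n)).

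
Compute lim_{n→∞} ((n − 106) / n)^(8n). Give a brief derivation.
lim = e^(−848)

Rewrite as (1 − 106/n)^(8n). By the standard limit (1 + x/n)^n → e^x, we have (1 − 106/n)^n → e^(−106), and raising to the 8th power gives e^(−848).
More precisely, ln[(1 − 106/n)^(8n)] = 8n · ln(1 − 106/n) = 8n · (-106/n + O(1/n^2)) = -848 + O(1/n) → -848.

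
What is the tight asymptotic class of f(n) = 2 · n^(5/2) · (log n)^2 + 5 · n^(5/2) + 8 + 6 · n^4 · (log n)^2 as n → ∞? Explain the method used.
f(n) ∈ Θ(n^4 · (log n)^2)

Compare the terms by growth order. For large n, n^a · (log n)^b dominates n^a' · (log n)^b' iff a > a', or (a = a' and b > b'). Ranking the 4 terms shows the dominant one is 6 · n^4 · (log n)^2. Hence f(n) ∈ Θ(n^4 · (log n)^2).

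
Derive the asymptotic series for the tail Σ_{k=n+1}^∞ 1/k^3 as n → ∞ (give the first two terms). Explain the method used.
Σ_{k>n} 1/k^3 = 1/(2 · n^2) − 1/(2 · n^3) + O(1/n^4)

Compare to the integral: ∫_{n}^∞ x^(−3) dx = [−x^(−2)/2]_{n}^∞ = 1/((3−1)·n^2). The Euler-Maclaurin correction adds −f(n)/2 = −1/(2·n^3). Euler-Maclaurin then gives
  Σ_{k>n} 1/k^3 = ∫_{n}^∞ dx/x^3 − 1/(2·n^3) + O(1/n^4).
(Equivalently this is ζ(3) − Σ_{k≤n} 1/k^3.)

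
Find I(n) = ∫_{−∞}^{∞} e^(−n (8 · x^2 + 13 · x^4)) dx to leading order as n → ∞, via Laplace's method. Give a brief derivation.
I(n) ~ sqrt(π/(8n))

φ(x) = 8 · x^2 + 13 · x^4 has its unique global minimum at x* = 0 (since φ'(x) = 16x + 52x^3 = 0 only at x = 0 for real x with both coefficients positive, and φ → ∞ as |x| → ∞). At x* = 0, φ(0) = 0 and φ''(0) = 16. Laplace's method then gives
  I(n) ~ sqrt(2π / (n · φ''(0))) · e^(−n φ(0)) = sqrt(2π / (16n)) = sqrt(π/(8n)).
The 13 · x^4 term contributes only at subleading order (an O(1/n) relative correction).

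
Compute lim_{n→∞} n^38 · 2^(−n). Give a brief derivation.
lim = 0

Exponentials with base > 1 dominate every fixed polynomial: for any fixed c, n^c / 2^n → 0 as n → ∞ (e.g. by the ratio test, or by writing 2^n = e^(n ln 2) and noting e^(n ln 2) / n^c → ∞). Hence n^38 · 2^(−n) = n^38 / 2^n → 0.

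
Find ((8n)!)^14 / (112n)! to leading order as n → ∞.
((8n)!)^14/(112n)! ~ ((2π·8n)^(13/2) / sqrt(14)) · 14^(−14·8n)  →  0

Write N = 8n. Stirling: N! ~ sqrt(2π N)(N/e)^N and (14N)! ~ sqrt(2π·14N)·(14N/e)^(14N).
  (N!)^14/(14N)! ~ (2π N)^(14/2) (N/e)^(14N) / [sqrt(2π·14N) (14N/e)^(14N)]
     = (2π N)^(14/2) / sqrt(2π·14N) · (N/(14N))^(14N)
     = (2π N)^((14−1)/2) / sqrt(14) · 14^(−14N).
Since 14^14 > 1, the factor 14^(−14N) decays exponentially, so the ratio → 0. Substituting N = 8n gives the stated form.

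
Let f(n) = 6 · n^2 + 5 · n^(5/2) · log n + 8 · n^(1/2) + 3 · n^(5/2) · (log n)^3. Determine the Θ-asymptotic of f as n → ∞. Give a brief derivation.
f(n) ∈ Θ(n^(5/2) · (log n)^3)

Compare the terms by growth order. For large n, n^a · (log n)^b dominates n^a' · (log n)^b' iff a > a', or (a = a' and b > b'). Ranking the 4 terms shows the dominant one is 3 · n^(5/2) · (log n)^3. Hence f(n) ∈ Θ(n^(5/2) · (log n)^3).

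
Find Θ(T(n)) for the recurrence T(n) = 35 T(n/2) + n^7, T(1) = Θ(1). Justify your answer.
T(n) = Θ(n^7)

log_2 35 ≈ 5.129. f(n) = n^7 dominates n^(log_2 35) since 7 > 5.129, and the regularity condition a·f(n/b) = 35·(n/2)^7 = (35/128)·n^7 ≤ c·f(n) holds with c = 35/128 ≈ 0.273 < 1. So this is Case 3: T(n) = Θ(f(n)) = Θ(n^7).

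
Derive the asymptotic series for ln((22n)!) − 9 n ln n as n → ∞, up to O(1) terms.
ln((22n)!) − 9 n ln n = 13 n ln n + 22(ln 22 − 1) n + (1/2) ln(2π·22n) + O(1/n)

Stirling: ln((22n)!) = 22n ln(22n) − 22n + (1/2) ln(2π·22n) + O(1/n).
Expand 22n ln(22n) = 22n (ln n + ln 22) = 22n ln n + 22n ln 22.
Subtract 9n ln n: leading term is (22 − 9) n ln n = 13 n ln n. The next term is 22n ln 22 − 22n = 22(ln 22 − 1) n. Then the (1/2) ln(2π·22n) correction.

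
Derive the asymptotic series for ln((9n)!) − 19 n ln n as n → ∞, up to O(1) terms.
ln((9n)!) − 19 n ln n = −10 n ln n + 9(ln 9 − 1) n + (1/2) ln(2π·9n) + O(1/n)

Stirling: ln((9n)!) = 9n ln(9n) − 9n + (1/2) ln(2π·9n) + O(1/n).
Expand 9n ln(9n) = 9n (ln n + ln 9) = 9n ln n + 9n ln 9.
Subtract 19n ln n: leading term is (9 − 19) n ln n = −10 n ln n. The next term is 9n ln 9 − 9n = 9(ln 9 − 1) n. Then the (1/2) ln(2π·9n) correction.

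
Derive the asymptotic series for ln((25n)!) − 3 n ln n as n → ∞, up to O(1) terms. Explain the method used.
ln((25n)!) − 3 n ln n = 22 n ln n + 25(ln 25 − 1) n + (1/2) ln(2π·25n) + O(1/n)

Stirling: ln((25n)!) = 25n ln(25n) − 25n + (1/2) ln(2π·25n) + O(1/n).
Expand 25n ln(25n) = 25n (ln n + ln 25) = 25n ln n + 25n ln 25.
Subtract 3n ln n: leading term is (25 − 3) n ln n = 22 n ln n. The next term is 25n ln 25 − 25n = 25(ln 25 − 1) n. Then the (1/2) ln(2π·25n) correction.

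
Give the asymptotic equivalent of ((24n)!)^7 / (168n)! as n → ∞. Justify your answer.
((24n)!)^7/(168n)! ~ ((2π·24n)^(6/2) / sqrt(7)) · 7^(−7·24n)  →  0

Write N = 24n. Stirling: N! ~ sqrt(2π N)(N/e)^N and (7N)! ~ sqrt(2π·7N)·(7N/e)^(7N).
  (N!)^7/(7N)! ~ (2π N)^(7/2) (N/e)^(7N) / [sqrt(2π·7N) (7N/e)^(7N)]
     = (2π N)^(7/2) / sqrt(2π·7N) · (N/(7N))^(7N)
     = (2π N)^((7−1)/2) / sqrt(7) · 7^(−7N).
Since 7^7 > 1, the factor 7^(−7N) decays exponentially, so the ratio → 0. Substituting N = 24n gives the stated form.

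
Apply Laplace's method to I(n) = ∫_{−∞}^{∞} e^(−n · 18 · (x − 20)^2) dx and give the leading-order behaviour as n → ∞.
I(n) = sqrt(π/(18n))

Here φ(x) = 18 · (x − 20)^2 has its unique minimum at x* = 20 with φ(x*) = 0 and φ''(x*) = 36. Laplace's method gives
  I(n) ~ e^(−n φ(x*)) · sqrt(2π / (n · φ''(x*))) = sqrt(2π / (36n)) = sqrt(π/(18n)).
This is exact: substituting u = (x − 20)·sqrt(18n) gives I(n) = (1/sqrt(18n)) ∫_{−∞}^{∞} e^(−u^2) du = sqrt(π/(18n)).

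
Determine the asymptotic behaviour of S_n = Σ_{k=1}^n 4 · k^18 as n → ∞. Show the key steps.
S_n ~ 4 · n^19 / 19

By integral comparison (Euler-Maclaurin), Σ_{k=1}^n 4 · k^18 = 4 · ∫_0^n x^18 dx + O(n^18) = 4 · n^19/19 + O(n^18). (Equivalently, Faulhaber's formula gives the same leading term.)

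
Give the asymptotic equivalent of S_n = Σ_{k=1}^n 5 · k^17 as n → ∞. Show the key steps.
S_n ~ 5 · n^18 / 18

By integral comparison (Euler-Maclaurin), Σ_{k=1}^n 5 · k^17 = 5 · ∫_0^n x^17 dx + O(n^17) = 5 · n^18/18 + O(n^17). (Equivalently, Faulhaber's formula gives the same leading term.)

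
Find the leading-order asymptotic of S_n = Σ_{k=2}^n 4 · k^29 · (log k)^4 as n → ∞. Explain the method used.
S_n ~ 2 · n^30 · (log n)^4 / 15

By integral comparison, S_n = ∫_1^n 4 · x^29 · (log x)^4 dx + O(n^29 · (log n)^4). For the integral, the leading term of ∫_1^n x^29 (log x)^4 dx is n^30/30 · (log n)^4 (by repeated integration by parts; each step lowers the log-exponent and produces a relatively O(1/log n) correction). Hence S_n ~ 2 · n^30 · (log n)^4 / 15.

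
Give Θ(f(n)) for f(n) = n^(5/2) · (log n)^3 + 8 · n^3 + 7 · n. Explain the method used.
f(n) ∈ Θ(n^3)

Compare the terms by growth order. For large n, n^a · (log n)^b dominates n^a' · (log n)^b' iff a > a', or (a = a' and b > b'). Ranking the 3 terms shows the dominant one is 8 · n^3. Hence f(n) ∈ Θ(n^3).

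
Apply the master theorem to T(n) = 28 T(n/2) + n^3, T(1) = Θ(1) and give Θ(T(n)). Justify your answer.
T(n) = Θ(n^(log_2 28))

Master theorem: compare f(n) = n^3 to n^(log_2 28) where log_2 28 ≈ 4.807. Since 3 < log_2 28, we have f(n) = O(n^(log_2 28 − ε)) for some ε > 0 — Case 1. Hence T(n) = Θ(n^(log_2 28)).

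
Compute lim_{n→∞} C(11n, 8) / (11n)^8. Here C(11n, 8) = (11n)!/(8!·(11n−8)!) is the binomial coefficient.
lim = 1/8! = 1/40320

With N = 11n → ∞: C(N, 8) / N^8 = [N(N−1)…(N−7)] / (8! · N^8) = (1/8!) · 1 · (1 − 1/(11n)) · … · (1 − 7/(11n)). Each factor → 1 as N → ∞, so the limit is 1/8! = 1/40320.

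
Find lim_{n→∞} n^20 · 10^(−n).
lim = 0

Exponentials with base > 1 dominate every fixed polynomial: for any fixed c, n^c / 10^n → 0 as n → ∞ (e.g. by the ratio test, or by writing 10^n = e^(n ln 10) and noting e^(n ln 10) / n^c → ∞). Hence n^20 · 10^(−n) = n^20 / 10^n → 0.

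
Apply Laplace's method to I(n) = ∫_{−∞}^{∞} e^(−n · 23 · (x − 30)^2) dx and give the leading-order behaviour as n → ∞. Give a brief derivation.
I(n) = sqrt(π/(23n))

Here φ(x) = 23 · (x − 30)^2 has its unique minimum at x* = 30 with φ(x*) = 0 and φ''(x*) = 46. Laplace's method gives
  I(n) ~ e^(−n φ(x*)) · sqrt(2π / (n · φ''(x*))) = sqrt(2π / (46n)) = sqrt(π/(23n)).
This is exact: substituting u = (x − 30)·sqrt(23n) gives I(n) = (1/sqrt(23n)) ∫_{−∞}^{∞} e^(−u^2) du = sqrt(π/(23n)).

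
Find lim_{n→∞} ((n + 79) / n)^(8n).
lim = e^632

Rewrite as (1 + 79/n)^(8n). By the standard limit (1 + x/n)^n → e^x, we have (1 + 79/n)^n → e^79, and raising to the 8th power gives e^632.
More precisely, ln[(1 + 79/n)^(8n)] = 8n · ln(1 + 79/n) = 8n · (79/n + O(1/n^2)) = 632 + O(1/n) → 632.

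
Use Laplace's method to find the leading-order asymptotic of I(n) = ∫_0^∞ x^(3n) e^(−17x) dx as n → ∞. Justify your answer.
I(n) ~ (sqrt(2π·3n) / 17) · (3n/(17e))^(3n)

Write the integrand as exp(3n ln x − 17x) and set f(x) = 3n ln x − 17x. Then f'(x) = 3n/x − 17 = 0 at x* = 3n/17, and f''(x*) = −3n/x*^2 = −17^2/(3n). Laplace's method (interior maximum) gives
  I(n) ~ e^(f(x*)) · sqrt(2π / |f''(x*)|)
        = exp(3n ln(3n/17) − 3n) · sqrt(2π · 3n / 17^2)
        = (3n/17)^(3n) e^(−3n) · sqrt(2π·3n) / 17
        = (sqrt(2π·3n) / 17) · (3n/(17e))^(3n).
This matches Γ(3n+1)/17^(3n+1) with Stirling applied to Γ.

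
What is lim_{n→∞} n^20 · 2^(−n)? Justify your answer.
lim = 0

Exponentials with base > 1 dominate every fixed polynomial: for any fixed c, n^c / 2^n → 0 as n → ∞ (e.g. by the ratio test, or by writing 2^n = e^(n ln 2) and noting e^(n ln 2) / n^c → ∞). Hence n^20 · 2^(−n) = n^20 / 2^n → 0.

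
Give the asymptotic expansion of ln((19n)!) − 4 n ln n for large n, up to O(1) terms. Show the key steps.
ln((19n)!) − 4 n ln n = 15 n ln n + 19(ln 19 − 1) n + (1/2) ln(2π·19n) + O(1/n)

Stirling: ln((19n)!) = 19n ln(19n) − 19n + (1/2) ln(2π·19n) + O(1/n).
Expand 19n ln(19n) = 19n (ln n + ln 19) = 19n ln n + 19n ln 19.
Subtract 4n ln n: leading term is (19 − 4) n ln n = 15 n ln n. The next term is 19n ln 19 − 19n = 19(ln 19 − 1) n. Then the (1/2) ln(2π·19n) correction.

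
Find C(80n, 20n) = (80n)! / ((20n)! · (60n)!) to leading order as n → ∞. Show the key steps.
C(80n, 20n) ~ (256/27)^(20n) · sqrt(2/(3π·20n))

Write N = 20n. Apply Stirling to each factorial:
  (4N)! ~ sqrt(2π·4N) · (4N/e)^(4N),
  N! ~ sqrt(2π N) · (N/e)^N,
  (3N)! ~ sqrt(2π·3N) · (3N/e)^(3N).
The exponential factors combine to (4N)^(4N) / (N^N · (3N)^(3N)) = 4^(4N)/3^(3N) = (4^4/3^3)^N = (256/27)^N.
The square-root prefactors combine to sqrt(2π·4N) / (sqrt(2π N)·sqrt(2π·3N)) = sqrt(4 / (2π·3·N)) = sqrt(2/(3π·20n)).
Substituting N = 20n: C(80n, 20n) ~ (256/27)^(20n) · sqrt(2/(3π·20n)).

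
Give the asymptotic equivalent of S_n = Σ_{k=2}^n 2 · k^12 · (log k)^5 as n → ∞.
S_n ~ 2 · n^13 · (log n)^5 / 13

By integral comparison, S_n = ∫_1^n 2 · x^12 · (log x)^5 dx + O(n^12 · (log n)^5). For the integral, the leading term of ∫_1^n x^12 (log x)^5 dx is n^13/13 · (log n)^5 (by repeated integration by parts; each step lowers the log-exponent and produces a relatively O(1/log n) correction). Hence S_n ~ 2 · n^13 · (log n)^5 / 13.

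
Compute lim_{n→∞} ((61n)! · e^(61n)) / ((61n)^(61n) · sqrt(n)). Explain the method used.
lim = sqrt(2π·61)

Stirling: (61n)! ~ sqrt(2π·61n) · (61n/e)^(61n). Hence
  (61n)! · e^(61n) / (61n)^(61n) ~ sqrt(2π·61n).
Dividing by sqrt(n): sqrt(2π·61n) / sqrt(n) = sqrt(2π·61) · n^((1−1)/2), so the limit is sqrt(2π·61).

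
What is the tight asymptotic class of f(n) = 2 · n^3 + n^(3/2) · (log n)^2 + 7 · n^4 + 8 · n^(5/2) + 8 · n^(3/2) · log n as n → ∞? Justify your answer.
f(n) ∈ Θ(n^4)

Compare the terms by growth order. For large n, n^a · (log n)^b dominates n^a' · (log n)^b' iff a > a', or (a = a' and b > b'). Ranking the 5 terms shows the dominant one is 7 · n^4. Hence f(n) ∈ Θ(n^4).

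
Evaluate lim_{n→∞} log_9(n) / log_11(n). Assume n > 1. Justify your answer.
lim = ln(11) / ln(9) = log_9(11)

Change of base: log_9(n) = ln n / ln 9 and log_11(n) = ln n / ln 11. The ratio is (ln n / ln 9) · (ln 11 / ln n) = ln 11 / ln 9, a constant independent of n. So the limit is ln 11 / ln 9 = log_9(11).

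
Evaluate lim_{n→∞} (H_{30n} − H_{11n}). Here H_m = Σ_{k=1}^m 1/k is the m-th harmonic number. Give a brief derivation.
lim = ln(30/11)

Euler-Maclaurin gives H_m = ln m + γ + 1/(2m) + O(1/m^2). The γ and O(1/m) terms cancel in the difference:
  H_{30n} − H_{11n} = ln(30n) − ln(11n) + O(1/n) = ln(30/11) + O(1/n).
Hence the limit is ln(30/11).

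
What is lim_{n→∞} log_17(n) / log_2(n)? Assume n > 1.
lim = ln(2) / ln(17) = log_17(2)

Change of base: log_17(n) = ln n / ln 17 and log_2(n) = ln n / ln 2. The ratio is (ln n / ln 17) · (ln 2 / ln n) = ln 2 / ln 17, a constant independent of n. So the limit is ln 2 / ln 17 = log_17(2).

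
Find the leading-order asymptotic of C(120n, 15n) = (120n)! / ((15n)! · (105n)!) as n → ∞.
C(120n, 15n) ~ (16777216/823543)^(15n) · sqrt(4/(7π·15n))

Write N = 15n. Apply Stirling to each factorial:
  (8N)! ~ sqrt(2π·8N) · (8N/e)^(8N),
  N! ~ sqrt(2π N) · (N/e)^N,
  (7N)! ~ sqrt(2π·7N) · (7N/e)^(7N).
The exponential factors combine to (8N)^(8N) / (N^N · (7N)^(7N)) = 8^(8N)/7^(7N) = (8^8/7^7)^N = (16777216/823543)^N.
The square-root prefactors combine to sqrt(2π·8N) / (sqrt(2π N)·sqrt(2π·7N)) = sqrt(8 / (2π·7·N)) = sqrt(4/(7π·15n)).
Substituting N = 15n: C(120n, 15n) ~ (16777216/823543)^(15n) · sqrt(4/(7π·15n)).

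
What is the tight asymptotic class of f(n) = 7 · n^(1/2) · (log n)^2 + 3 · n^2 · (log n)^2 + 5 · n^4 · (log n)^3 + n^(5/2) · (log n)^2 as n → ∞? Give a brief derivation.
f(n) ∈ Θ(n^4 · (log n)^3)

Compare the terms by growth order. For large n, n^a · (log n)^b dominates n^a' · (log n)^b' iff a > a', or (a = a' and b > b'). Ranking the 4 terms shows the dominant one is 5 · n^4 · (log n)^3. Hence f(n) ∈ Θ(n^4 · (log n)^3).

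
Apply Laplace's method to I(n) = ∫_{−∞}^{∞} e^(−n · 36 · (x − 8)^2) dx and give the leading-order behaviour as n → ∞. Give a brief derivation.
I(n) = sqrt(π/(36n))

Here φ(x) = 36 · (x − 8)^2 has its unique minimum at x* = 8 with φ(x*) = 0 and φ''(x*) = 72. Laplace's method gives
  I(n) ~ e^(−n φ(x*)) · sqrt(2π / (n · φ''(x*))) = sqrt(2π / (72n)) = sqrt(π/(36n)).
This is exact: substituting u = (x − 8)·sqrt(36n) gives I(n) = (1/sqrt(36n)) ∫_{−∞}^{∞} e^(−u^2) du = sqrt(π/(36n)).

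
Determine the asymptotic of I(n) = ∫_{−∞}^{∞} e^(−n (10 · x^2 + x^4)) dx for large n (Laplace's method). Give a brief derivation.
I(n) ~ sqrt(π/(10n))

φ(x) = 10 · x^2 + x^4 has its unique global minimum at x* = 0 (since φ'(x) = 20x + 4x^3 = 0 only at x = 0 for real x with both coefficients positive, and φ → ∞ as |x| → ∞). At x* = 0, φ(0) = 0 and φ''(0) = 20. Laplace's method then gives
  I(n) ~ sqrt(2π / (n · φ''(0))) · e^(−n φ(0)) = sqrt(2π / (20n)) = sqrt(π/(10n)).
The x^4 term contributes only at subleading order (an O(1/n) relative correction).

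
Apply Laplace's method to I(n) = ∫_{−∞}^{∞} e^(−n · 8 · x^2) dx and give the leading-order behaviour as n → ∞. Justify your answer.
I(n) = sqrt(π/(8n))

Here φ(x) = 8 · x^2 has its unique minimum at x* = 0 with φ(x*) = 0 and φ''(x*) = 16. Laplace's method gives
  I(n) ~ e^(−n φ(x*)) · sqrt(2π / (n · φ''(x*))) = sqrt(2π / (16n)) = sqrt(π/(8n)).
This is exact: substituting u = (x − 0)·sqrt(8n) gives I(n) = (1/sqrt(8n)) ∫_{−∞}^{∞} e^(−u^2) du = sqrt(π/(8n)).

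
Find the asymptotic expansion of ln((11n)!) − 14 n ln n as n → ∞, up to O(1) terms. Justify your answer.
ln((11n)!) − 14 n ln n = −3 n ln n + 11(ln 11 − 1) n + (1/2) ln(2π·11n) + O(1/n)

Stirling: ln((11n)!) = 11n ln(11n) − 11n + (1/2) ln(2π·11n) + O(1/n).
Expand 11n ln(11n) = 11n (ln n + ln 11) = 11n ln n + 11n ln 11.
Subtract 14n ln n: leading term is (11 − 14) n ln n = −3 n ln n. The next term is 11n ln 11 − 11n = 11(ln 11 − 1) n. Then the (1/2) ln(2π·11n) correction.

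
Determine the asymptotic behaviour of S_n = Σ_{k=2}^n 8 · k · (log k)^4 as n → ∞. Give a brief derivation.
S_n ~ 4 · n^2 · (log n)^4

By integral comparison, S_n = ∫_1^n 8 · x · (log x)^4 dx + O(n · (log n)^4). For the integral, the leading term of ∫_1^n x^1 (log x)^4 dx is n^2/2 · (log n)^4 (by repeated integration by parts; each step lowers the log-exponent and produces a relatively O(1/log n) correction). Hence S_n ~ 4 · n^2 · (log n)^4.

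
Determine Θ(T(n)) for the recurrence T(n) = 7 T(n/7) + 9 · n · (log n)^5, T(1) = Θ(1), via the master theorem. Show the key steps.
T(n) = Θ(n · (log n)^6)

Here log_7 7 = 1 and f(n) = 9 · n · (log n)^5 = Θ(n^(log_7 7) · (log n)^5). This is the extended Case 2 of the master theorem (f matches the critical exponent up to log factors), giving T(n) = Θ(n^(log_7 7) · (log n)^(5+1)) = Θ(n · (log n)^6).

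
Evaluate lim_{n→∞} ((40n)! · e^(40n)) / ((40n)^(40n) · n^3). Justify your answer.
lim = 0

Stirling: (40n)! ~ sqrt(2π·40n) · (40n/e)^(40n). Hence
  (40n)! · e^(40n) / (40n)^(40n) ~ sqrt(2π·40n).
Dividing by n^3: sqrt(2π·40n) / n^3 = sqrt(2π·40) · n^((1−6)/2), so the expression behaves like sqrt(2π·40) · n^((1−6)/2) → 0.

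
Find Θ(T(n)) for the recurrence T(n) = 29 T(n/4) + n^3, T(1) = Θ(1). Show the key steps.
T(n) = Θ(n^3)

log_4 29 ≈ 2.429. f(n) = n^3 dominates n^(log_4 29) since 3 > 2.429, and the regularity condition a·f(n/b) = 29·(n/4)^3 = (29/64)·n^3 ≤ c·f(n) holds with c = 29/64 ≈ 0.453 < 1. So this is Case 3: T(n) = Θ(f(n)) = Θ(n^3).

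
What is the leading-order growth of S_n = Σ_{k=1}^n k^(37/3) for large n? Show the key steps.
S_n ~ (3/40) · n^(40/3)

Integral comparison: Σ_{k=1}^n k^(37/3) = ∫_0^n x^(37/3) dx + O(n^(37/3)). The integral is n^(1 + 37/3) / (1 + 37/3) = n^((37+3)/3) / ((37+3)/3) = (3/40) · n^(40/3).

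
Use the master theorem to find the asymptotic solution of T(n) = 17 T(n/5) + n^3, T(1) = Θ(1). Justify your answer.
T(n) = Θ(n^3)

log_5 17 ≈ 1.760. f(n) = n^3 dominates n^(log_5 17) since 3 > 1.760, and the regularity condition a·f(n/b) = 17·(n/5)^3 = (17/125)·n^3 ≤ c·f(n) holds with c = 17/125 ≈ 0.136 < 1. So this is Case 3: T(n) = Θ(f(n)) = Θ(n^3).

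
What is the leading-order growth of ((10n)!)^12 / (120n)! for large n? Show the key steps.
((10n)!)^12/(120n)! ~ ((2π·10n)^(11/2) / sqrt(12)) · 12^(−12·10n)  →  0

Write N = 10n. Stirling: N! ~ sqrt(2π N)(N/e)^N and (12N)! ~ sqrt(2π·12N)·(12N/e)^(12N).
  (N!)^12/(12N)! ~ (2π N)^(12/2) (N/e)^(12N) / [sqrt(2π·12N) (12N/e)^(12N)]
     = (2π N)^(12/2) / sqrt(2π·12N) · (N/(12N))^(12N)
     = (2π N)^((12−1)/2) / sqrt(12) · 12^(−12N).
Since 12^12 > 1, the factor 12^(−12N) decays exponentially, so the ratio → 0. Substituting N = 10n gives the stated form.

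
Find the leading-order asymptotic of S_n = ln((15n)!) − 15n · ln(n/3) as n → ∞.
S_n ~ 15n · (ln 45 − 1) + O(ln n)

Stirling: ln((15n)!) = 15n ln(15n) − 15n + O(ln n).
  S_n = 15n ln(15n) − 15n − 15n ln(n/3) + O(ln n)
      = 15n ln(15n) − 15n ln n + 15n ln 3 − 15n + O(ln n)
      = 15n ln 15 + 15n ln 3 − 15n + O(ln n)
      = 15n (ln 45 − 1) + O(ln n).
Numerically ln(45) − 1 ≈ 2.8067.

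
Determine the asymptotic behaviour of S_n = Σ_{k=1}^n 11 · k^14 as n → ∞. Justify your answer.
S_n ~ 11 · n^15 / 15

By integral comparison (Euler-Maclaurin), Σ_{k=1}^n 11 · k^14 = 11 · ∫_0^n x^14 dx + O(n^14) = 11 · n^15/15 + O(n^14). (Equivalently, Faulhaber's formula gives the same leading term.)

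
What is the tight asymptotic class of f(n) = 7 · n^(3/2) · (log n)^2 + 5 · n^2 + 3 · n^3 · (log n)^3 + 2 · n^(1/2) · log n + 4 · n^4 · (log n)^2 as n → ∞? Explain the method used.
f(n) ∈ Θ(n^4 · (log n)^2)

Compare the terms by growth order. For large n, n^a · (log n)^b dominates n^a' · (log n)^b' iff a > a', or (a = a' and b > b'). Ranking the 5 terms shows the dominant one is 4 · n^4 · (log n)^2. Hence f(n) ∈ Θ(n^4 · (log n)^2).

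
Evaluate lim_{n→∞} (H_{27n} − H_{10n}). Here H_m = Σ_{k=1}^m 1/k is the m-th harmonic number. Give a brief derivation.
lim = ln(27/10)

Euler-Maclaurin gives H_m = ln m + γ + 1/(2m) + O(1/m^2). The γ and O(1/m) terms cancel in the difference:
  H_{27n} − H_{10n} = ln(27n) − ln(10n) + O(1/n) = ln(27/10) + O(1/n).
Hence the limit is ln(27/10).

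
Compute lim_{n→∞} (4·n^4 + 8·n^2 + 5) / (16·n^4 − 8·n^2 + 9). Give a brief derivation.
lim = 4/16 = 1/4

For large n the leading n^4 terms dominate both numerator and denominator. Dividing top and bottom by n^4, every other term tends to 0, leaving 4/16 = 1/4.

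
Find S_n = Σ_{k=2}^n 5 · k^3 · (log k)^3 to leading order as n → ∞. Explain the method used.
S_n ~ 5 · n^4 · (log n)^3 / 4

By integral comparison, S_n = ∫_1^n 5 · x^3 · (log x)^3 dx + O(n^3 · (log n)^3). For the integral, the leading term of ∫_1^n x^3 (log x)^3 dx is n^4/4 · (log n)^3 (by repeated integration by parts; each step lowers the log-exponent and produces a relatively O(1/log n) correction). Hence S_n ~ 5 · n^4 · (log n)^3 / 4.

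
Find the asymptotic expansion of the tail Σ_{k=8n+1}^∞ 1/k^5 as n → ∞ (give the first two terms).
Σ_{k>8n} 1/k^5 = 1/(4 · (8n)^4) − 1/(2 · (8n)^5) + O(1/(8n)^6)

Compare to the integral: ∫_{8n}^∞ x^(−5) dx = [−x^(−4)/4]_{8n}^∞ = 1/((5−1)·(8n)^4). The Euler-Maclaurin correction adds −f(8n)/2 = −1/(2·(8n)^5). Euler-Maclaurin then gives
  Σ_{k>8n} 1/k^5 = ∫_{8n}^∞ dx/x^5 − 1/(2·(8n)^5) + O(1/(8n)^6).
(Equivalently this is ζ(5) − Σ_{k≤8n} 1/k^5.)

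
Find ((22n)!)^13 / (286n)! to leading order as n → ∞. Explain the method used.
((22n)!)^13/(286n)! ~ ((2π·22n)^(12/2) / sqrt(13)) · 13^(−13·22n)  →  0

Write N = 22n. Stirling: N! ~ sqrt(2π N)(N/e)^N and (13N)! ~ sqrt(2π·13N)·(13N/e)^(13N).
  (N!)^13/(13N)! ~ (2π N)^(13/2) (N/e)^(13N) / [sqrt(2π·13N) (13N/e)^(13N)]
     = (2π N)^(13/2) / sqrt(2π·13N) · (N/(13N))^(13N)
     = (2π N)^((13−1)/2) / sqrt(13) · 13^(−13N).
Since 13^13 > 1, the factor 13^(−13N) decays exponentially, so the ratio → 0. Substituting N = 22n gives the stated form.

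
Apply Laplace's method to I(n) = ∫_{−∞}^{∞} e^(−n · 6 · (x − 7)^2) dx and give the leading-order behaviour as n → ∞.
I(n) = sqrt(π/(6n))

Here φ(x) = 6 · (x − 7)^2 has its unique minimum at x* = 7 with φ(x*) = 0 and φ''(x*) = 12. Laplace's method gives
  I(n) ~ e^(−n φ(x*)) · sqrt(2π / (n · φ''(x*))) = sqrt(2π / (12n)) = sqrt(π/(6n)).
This is exact: substituting u = (x − 7)·sqrt(6n) gives I(n) = (1/sqrt(6n)) ∫_{−∞}^{∞} e^(−u^2) du = sqrt(π/(6n)).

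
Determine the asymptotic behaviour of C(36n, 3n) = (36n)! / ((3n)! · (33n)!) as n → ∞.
C(36n, 3n) ~ (8916100448256/285311670611)^(3n) · sqrt(6/(11π·3n))

Write N = 3n. Apply Stirling to each factorial:
  (12N)! ~ sqrt(2π·12N) · (12N/e)^(12N),
  N! ~ sqrt(2π N) · (N/e)^N,
  (11N)! ~ sqrt(2π·11N) · (11N/e)^(11N).
The exponential factors combine to (12N)^(12N) / (N^N · (11N)^(11N)) = 12^(12N)/11^(11N) = (12^12/11^11)^N = (8916100448256/285311670611)^N.
The square-root prefactors combine to sqrt(2π·12N) / (sqrt(2π N)·sqrt(2π·11N)) = sqrt(12 / (2π·11·N)) = sqrt(6/(11π·3n)).
Substituting N = 3n: C(36n, 3n) ~ (8916100448256/285311670611)^(3n) · sqrt(6/(11π·3n)).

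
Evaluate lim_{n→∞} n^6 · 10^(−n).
lim = 0

Exponentials with base > 1 dominate every fixed polynomial: for any fixed c, n^c / 10^n → 0 as n → ∞ (e.g. by the ratio test, or by writing 10^n = e^(n ln 10) and noting e^(n ln 10) / n^c → ∞). Hence n^6 · 10^(−n) = n^6 / 10^n → 0.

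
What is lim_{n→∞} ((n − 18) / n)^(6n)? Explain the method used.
lim = e^(−108)

Rewrite as (1 − 18/n)^(6n). By the standard limit (1 + x/n)^n → e^x, we have (1 − 18/n)^n → e^(−18), and raising to the 6th power gives e^(−108).
More precisely, ln[(1 − 18/n)^(6n)] = 6n · ln(1 − 18/n) = 6n · (-18/n + O(1/n^2)) = -108 + O(1/n) → -108.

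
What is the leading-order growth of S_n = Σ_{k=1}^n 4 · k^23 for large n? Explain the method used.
S_n ~ n^24 / 6

By integral comparison (Euler-Maclaurin), Σ_{k=1}^n 4 · k^23 = 4 · ∫_0^n x^23 dx + O(n^23) = 4 · n^24/24 = n^24 / 6 + O(n^23). (Equivalently, Faulhaber's formula gives the same leading term.)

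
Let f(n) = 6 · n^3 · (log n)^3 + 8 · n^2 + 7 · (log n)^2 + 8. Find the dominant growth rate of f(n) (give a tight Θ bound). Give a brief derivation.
f(n) ∈ Θ(n^3 · (log n)^3)

Compare the terms by growth order. For large n, n^a · (log n)^b dominates n^a' · (log n)^b' iff a > a', or (a = a' and b > b'). Ranking the 4 terms shows the dominant one is 6 · n^3 · (log n)^3. Hence f(n) ∈ Θ(n^3 · (log n)^3).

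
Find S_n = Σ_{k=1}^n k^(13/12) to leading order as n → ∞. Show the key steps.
S_n ~ (12/25) · n^(25/12)

Integral comparison: Σ_{k=1}^n k^(13/12) = ∫_0^n x^(13/12) dx + O(n^(13/12)). The integral is n^(1 + 13/12) / (1 + 13/12) = n^((13+12)/12) / ((13+12)/12) = (12/25) · n^(25/12).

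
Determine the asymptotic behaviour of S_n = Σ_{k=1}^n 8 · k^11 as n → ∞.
S_n ~ 2 · n^12 / 3

By integral comparison (Euler-Maclaurin), Σ_{k=1}^n 8 · k^11 = 8 · ∫_0^n x^11 dx + O(n^11) = 8 · n^12/12 = 2 · n^12 / 3 + O(n^11). (Equivalently, Faulhaber's formula gives the same leading term.)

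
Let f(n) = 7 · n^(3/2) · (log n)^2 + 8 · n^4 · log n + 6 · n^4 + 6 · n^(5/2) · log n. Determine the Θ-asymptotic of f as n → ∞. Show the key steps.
f(n) ∈ Θ(n^4 · log n)

Compare the terms by growth order. For large n, n^a · (log n)^b dominates n^a' · (log n)^b' iff a > a', or (a = a' and b > b'). Ranking the 4 terms shows the dominant one is 8 · n^4 · log n. Hence f(n) ∈ Θ(n^4 · log n).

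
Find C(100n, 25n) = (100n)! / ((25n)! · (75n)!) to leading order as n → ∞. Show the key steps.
C(100n, 25n) ~ (256/27)^(25n) · sqrt(2/(3π·25n))

Write N = 25n. Apply Stirling to each factorial:
  (4N)! ~ sqrt(2π·4N) · (4N/e)^(4N),
  N! ~ sqrt(2π N) · (N/e)^N,
  (3N)! ~ sqrt(2π·3N) · (3N/e)^(3N).
The exponential factors combine to (4N)^(4N) / (N^N · (3N)^(3N)) = 4^(4N)/3^(3N) = (4^4/3^3)^N = (256/27)^N.
The square-root prefactors combine to sqrt(2π·4N) / (sqrt(2π N)·sqrt(2π·3N)) = sqrt(4 / (2π·3·N)) = sqrt(2/(3π·25n)).
Substituting N = 25n: C(100n, 25n) ~ (256/27)^(25n) · sqrt(2/(3π·25n)).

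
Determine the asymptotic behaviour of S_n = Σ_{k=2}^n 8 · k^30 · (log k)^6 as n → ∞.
S_n ~ 8 · n^31 · (log n)^6 / 31

By integral comparison, S_n = ∫_1^n 8 · x^30 · (log x)^6 dx + O(n^30 · (log n)^6). For the integral, the leading term of ∫_1^n x^30 (log x)^6 dx is n^31/31 · (log n)^6 (by repeated integration by parts; each step lowers the log-exponent and produces a relatively O(1/log n) correction). Hence S_n ~ 8 · n^31 · (log n)^6 / 31.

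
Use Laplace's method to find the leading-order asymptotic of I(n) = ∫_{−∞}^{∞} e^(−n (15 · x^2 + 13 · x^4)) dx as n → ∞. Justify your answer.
I(n) ~ sqrt(π/(15n))

φ(x) = 15 · x^2 + 13 · x^4 has its unique global minimum at x* = 0 (since φ'(x) = 30x + 52x^3 = 0 only at x = 0 for real x with both coefficients positive, and φ → ∞ as |x| → ∞). At x* = 0, φ(0) = 0 and φ''(0) = 30. Laplace's method then gives
  I(n) ~ sqrt(2π / (n · φ''(0))) · e^(−n φ(0)) = sqrt(2π / (30n)) = sqrt(π/(15n)).
The 13 · x^4 term contributes only at subleading order (an O(1/n) relative correction).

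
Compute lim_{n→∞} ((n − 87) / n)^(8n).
lim = e^(−696)

Rewrite as (1 − 87/n)^(8n). By the standard limit (1 + x/n)^n → e^x, we have (1 − 87/n)^n → e^(−87), and raising to the 8th power gives e^(−696).
More precisely, ln[(1 − 87/n)^(8n)] = 8n · ln(1 − 87/n) = 8n · (-87/n + O(1/n^2)) = -696 + O(1/n) → -696.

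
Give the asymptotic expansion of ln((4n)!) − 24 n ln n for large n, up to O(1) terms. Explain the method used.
ln((4n)!) − 24 n ln n = −20 n ln n + 4(ln 4 − 1) n + (1/2) ln(2π·4n) + O(1/n)

Stirling: ln((4n)!) = 4n ln(4n) − 4n + (1/2) ln(2π·4n) + O(1/n).
Expand 4n ln(4n) = 4n (ln n + ln 4) = 4n ln n + 4n ln 4.
Subtract 24n ln n: leading term is (4 − 24) n ln n = −20 n ln n. The next term is 4n ln 4 − 4n = 4(ln 4 − 1) n. Then the (1/2) ln(2π·4n) correction.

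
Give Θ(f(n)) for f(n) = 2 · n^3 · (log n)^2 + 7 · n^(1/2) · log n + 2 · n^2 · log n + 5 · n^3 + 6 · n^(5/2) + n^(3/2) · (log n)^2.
f(n) ∈ Θ(n^3 · (log n)^2)

Compare the terms by growth order. For large n, n^a · (log n)^b dominates n^a' · (log n)^b' iff a > a', or (a = a' and b > b'). Ranking the 6 terms shows the dominant one is 2 · n^3 · (log n)^2. Hence f(n) ∈ Θ(n^3 · (log n)^2).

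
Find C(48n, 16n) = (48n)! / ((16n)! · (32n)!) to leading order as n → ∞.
C(48n, 16n) ~ (27/4)^(16n) · sqrt(3/(4π·16n))

Write N = 16n. Apply Stirling to each factorial:
  (3N)! ~ sqrt(2π·3N) · (3N/e)^(3N),
  N! ~ sqrt(2π N) · (N/e)^N,
  (2N)! ~ sqrt(2π·2N) · (2N/e)^(2N).
The exponential factors combine to (3N)^(3N) / (N^N · (2N)^(2N)) = 3^(3N)/2^(2N) = (3^3/2^2)^N = (27/4)^N.
The square-root prefactors combine to sqrt(2π·3N) / (sqrt(2π N)·sqrt(2π·2N)) = sqrt(3 / (2π·2·N)) = sqrt(3/(4π·16n)).
Substituting N = 16n: C(48n, 16n) ~ (27/4)^(16n) · sqrt(3/(4π·16n)).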